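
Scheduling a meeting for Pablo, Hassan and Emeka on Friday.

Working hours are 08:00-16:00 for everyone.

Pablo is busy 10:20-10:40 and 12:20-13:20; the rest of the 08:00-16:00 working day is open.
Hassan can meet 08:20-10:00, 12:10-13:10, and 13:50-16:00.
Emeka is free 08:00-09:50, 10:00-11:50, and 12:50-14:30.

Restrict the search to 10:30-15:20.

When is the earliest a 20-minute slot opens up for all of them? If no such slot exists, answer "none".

Pablo free within 08:00–16:00: 08:00–10:20, 10:40–12:20, 13:20–16:00.
Pablo ∩ Hassan: 08:20–10:00, 12:10–12:20, 13:50–16:00.
Pablo ∩ Hassan ∩ Emeka: 08:20–09:50, 13:50–14:30.
Restricted to 10:30–15:20: 13:50–14:30.
Windows ≥ 20 min: 13:50–14:30.
Earliest such window starts at 13:50.

13:50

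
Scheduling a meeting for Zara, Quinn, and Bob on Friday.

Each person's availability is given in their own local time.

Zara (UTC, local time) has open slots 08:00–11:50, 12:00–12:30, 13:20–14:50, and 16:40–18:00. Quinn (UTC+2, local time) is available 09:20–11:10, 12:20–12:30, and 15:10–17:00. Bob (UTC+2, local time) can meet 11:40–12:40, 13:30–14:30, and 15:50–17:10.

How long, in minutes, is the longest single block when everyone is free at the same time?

60 minutes

Zara → UTC: 08:00–11:50, 12:00–12:30, 13:20–14:50, 16:40–18:00.
Quinn → UTC: 07:20–09:10, 10:20–10:30, 13:10–15:00.
Bob → UTC: 09:40–10:40, 11:30–12:30, 13:50–15:10.
Zara ∩ Quinn: 08:00–09:10, 10:20–10:30, 13:20–14:50.
Zara ∩ Quinn ∩ Bob: 10:20–10:30, 13:50–14:50.
Common window lengths: 10, 60 min; longest is 60.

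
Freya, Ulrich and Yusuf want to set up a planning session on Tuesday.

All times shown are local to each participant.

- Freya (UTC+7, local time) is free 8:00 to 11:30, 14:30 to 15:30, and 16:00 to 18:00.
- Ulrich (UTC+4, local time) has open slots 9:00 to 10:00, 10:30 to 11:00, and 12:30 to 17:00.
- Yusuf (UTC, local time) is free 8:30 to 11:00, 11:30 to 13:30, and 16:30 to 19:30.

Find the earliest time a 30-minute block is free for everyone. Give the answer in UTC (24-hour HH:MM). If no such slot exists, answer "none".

Freya → UTC: 01:00–04:30, 07:30–08:30, 09:00–11:00.
Ulrich → UTC: 05:00–06:00, 06:30–07:00, 08:30–13:00.
Yusuf → UTC: 08:30–11:00, 11:30–13:30, 16:30–19:30.
Freya ∩ Ulrich: 09:00–11:00.
Freya ∩ Ulrich ∩ Yusuf: 09:00–11:00.
Windows ≥ 30 min: 09:00–11:00.
Earliest such window starts at 09:00.

09:00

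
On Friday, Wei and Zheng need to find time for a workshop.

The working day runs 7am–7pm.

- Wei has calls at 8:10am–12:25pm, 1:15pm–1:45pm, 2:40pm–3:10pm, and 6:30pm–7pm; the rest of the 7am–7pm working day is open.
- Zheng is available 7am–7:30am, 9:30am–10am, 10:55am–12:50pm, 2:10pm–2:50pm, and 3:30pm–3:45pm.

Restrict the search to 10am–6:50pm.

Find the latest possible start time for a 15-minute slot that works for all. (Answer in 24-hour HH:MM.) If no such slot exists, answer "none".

15:30

Wei free within 07:00–19:00: 07:00–08:10, 12:25–13:15, 13:45–14:40, 15:10–18:30.
Wei ∩ Zheng: 07:00–07:30, 12:25–12:50, 14:10–14:40, 15:30–15:45.
Restricted to 10:00–18:50: 12:25–12:50, 14:10–14:40, 15:30–15:45.
Windows ≥ 15 min: 12:25–12:50, 14:10–14:40, 15:30–15:45.
Latest start in the last window 15:30–15:45 is 15:45 − 15 min = 15:30.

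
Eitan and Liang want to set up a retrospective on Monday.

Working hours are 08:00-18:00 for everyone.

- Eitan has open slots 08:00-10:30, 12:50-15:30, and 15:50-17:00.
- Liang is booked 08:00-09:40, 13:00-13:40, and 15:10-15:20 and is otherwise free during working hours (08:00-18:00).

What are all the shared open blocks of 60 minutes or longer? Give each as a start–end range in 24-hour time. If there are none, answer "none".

Liang free within 08:00–18:00: 09:40–13:00, 13:40–15:10, 15:20–18:00.
Eitan ∩ Liang: 09:40–10:30, 12:50–13:00, 13:40–15:10, 15:20–15:30, 15:50–17:00.
Windows ≥ 60 min: 13:40–15:10, 15:50–17:00.

13:40–15:10, 15:50–17:00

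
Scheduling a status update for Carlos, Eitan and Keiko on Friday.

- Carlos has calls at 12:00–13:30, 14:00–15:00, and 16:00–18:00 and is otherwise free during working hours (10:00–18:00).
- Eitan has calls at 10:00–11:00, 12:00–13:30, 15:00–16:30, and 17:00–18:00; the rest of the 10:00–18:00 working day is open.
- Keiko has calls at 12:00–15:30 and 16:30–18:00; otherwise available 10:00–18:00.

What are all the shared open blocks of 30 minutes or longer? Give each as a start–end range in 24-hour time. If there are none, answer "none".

Carlos free within 10:00–18:00: 10:00–12:00, 13:30–14:00, 15:00–16:00.
Eitan free within 10:00–18:00: 11:00–12:00, 13:30–15:00, 16:30–17:00.
Keiko free within 10:00–18:00: 10:00–12:00, 15:30–16:30.
Carlos ∩ Eitan: 11:00–12:00, 13:30–14:00.
Carlos ∩ Eitan ∩ Keiko: 11:00–12:00.
Windows ≥ 30 min: 11:00–12:00.

11:00–12:00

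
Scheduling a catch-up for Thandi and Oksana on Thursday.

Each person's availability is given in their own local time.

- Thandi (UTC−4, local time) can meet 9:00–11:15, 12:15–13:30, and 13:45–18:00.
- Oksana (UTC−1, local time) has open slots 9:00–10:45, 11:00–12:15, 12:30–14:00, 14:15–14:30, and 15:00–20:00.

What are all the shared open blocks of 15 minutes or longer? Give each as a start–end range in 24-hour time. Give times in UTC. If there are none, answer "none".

Thandi → UTC: 13:00–15:15, 16:15–17:30, 17:45–22:00.
Oksana → UTC: 10:00–11:45, 12:00–13:15, 13:30–15:00, 15:15–15:30, 16:00–21:00.
Thandi ∩ Oksana: 13:00–13:15, 13:30–15:00, 16:15–17:30, 17:45–21:00.
Windows ≥ 15 min: 13:00–13:15, 13:30–15:00, 16:15–17:30, 17:45–21:00.

13:00–13:15, 13:30–15:00, 16:15–17:30, 17:45–21:00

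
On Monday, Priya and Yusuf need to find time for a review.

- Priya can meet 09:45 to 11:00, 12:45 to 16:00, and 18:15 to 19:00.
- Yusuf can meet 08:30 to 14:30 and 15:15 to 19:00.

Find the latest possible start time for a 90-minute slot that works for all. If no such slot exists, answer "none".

Priya ∩ Yusuf: 09:45–11:00, 12:45–14:30, 15:15–16:00, 18:15–19:00.
Windows ≥ 90 min: 12:45–14:30.
Latest start in the last window 12:45–14:30 is 14:30 − 90 min = 13:00.

13:00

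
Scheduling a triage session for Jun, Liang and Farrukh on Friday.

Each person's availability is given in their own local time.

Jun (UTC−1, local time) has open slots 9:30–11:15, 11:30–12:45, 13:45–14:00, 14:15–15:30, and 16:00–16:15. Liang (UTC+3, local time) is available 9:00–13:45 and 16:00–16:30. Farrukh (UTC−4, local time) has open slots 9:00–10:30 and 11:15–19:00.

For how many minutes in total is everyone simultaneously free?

Jun → UTC: 10:30–12:15, 12:30–13:45, 14:45–15:00, 15:15–16:30, 17:00–17:15.
Liang → UTC: 06:00–10:45, 13:00–13:30.
Farrukh → UTC: 13:00–14:30, 15:15–23:00.
Jun ∩ Liang: 10:30–10:45, 13:00–13:30.
Jun ∩ Liang ∩ Farrukh: 13:00–13:30.
Total common minutes: 30.

30 minutes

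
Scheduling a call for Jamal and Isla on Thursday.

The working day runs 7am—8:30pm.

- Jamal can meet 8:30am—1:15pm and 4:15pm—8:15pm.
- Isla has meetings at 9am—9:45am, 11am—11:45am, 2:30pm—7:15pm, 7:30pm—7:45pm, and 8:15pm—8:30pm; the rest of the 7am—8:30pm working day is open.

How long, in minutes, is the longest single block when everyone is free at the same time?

90 minutes

Isla free within 07:00–20:30: 07:00–09:00, 09:45–11:00, 11:45–14:30, 19:15–19:30, 19:45–20:15.
Jamal ∩ Isla: 08:30–09:00, 09:45–11:00, 11:45–13:15, 19:15–19:30, 19:45–20:15.
Common window lengths: 30, 75, 90, 15, 30 min; longest is 90.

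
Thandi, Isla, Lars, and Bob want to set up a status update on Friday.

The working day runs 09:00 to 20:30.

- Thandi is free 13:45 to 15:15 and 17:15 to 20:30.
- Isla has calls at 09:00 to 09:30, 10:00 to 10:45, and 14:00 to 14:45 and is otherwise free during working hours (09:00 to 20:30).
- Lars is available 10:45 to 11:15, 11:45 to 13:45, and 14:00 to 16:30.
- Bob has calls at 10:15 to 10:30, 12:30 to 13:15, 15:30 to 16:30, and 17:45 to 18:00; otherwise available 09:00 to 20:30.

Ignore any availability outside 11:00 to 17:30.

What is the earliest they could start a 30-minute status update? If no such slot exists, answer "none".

14:45

Isla free within 09:00–20:30: 09:30–10:00, 10:45–14:00, 14:45–20:30.
Bob free within 09:00–20:30: 09:00–10:15, 10:30–12:30, 13:15–15:30, 16:30–17:45, 18:00–20:30.
Thandi ∩ Isla: 13:45–14:00, 14:45–15:15, 17:15–20:30.
Thandi ∩ Isla ∩ Lars: 14:45–15:15.
Thandi ∩ Isla ∩ Lars ∩ Bob: 14:45–15:15.
Restricted to 11:00–17:30: 14:45–15:15.
Windows ≥ 30 min: 14:45–15:15.
Earliest such window starts at 14:45.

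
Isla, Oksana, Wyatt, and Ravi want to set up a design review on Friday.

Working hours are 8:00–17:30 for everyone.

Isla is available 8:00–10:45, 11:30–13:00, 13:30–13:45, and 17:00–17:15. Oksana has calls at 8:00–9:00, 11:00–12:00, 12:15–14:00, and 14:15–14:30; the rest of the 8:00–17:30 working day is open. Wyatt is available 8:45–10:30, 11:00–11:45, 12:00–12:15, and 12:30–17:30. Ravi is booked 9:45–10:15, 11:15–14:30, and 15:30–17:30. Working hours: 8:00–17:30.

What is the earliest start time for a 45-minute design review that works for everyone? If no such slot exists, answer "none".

09:00

Oksana free within 08:00–17:30: 09:00–11:00, 12:00–12:15, 14:00–14:15, 14:30–17:30.
Ravi free within 08:00–17:30: 08:00–09:45, 10:15–11:15, 14:30–15:30.
Isla ∩ Oksana: 09:00–10:45, 12:00–12:15, 17:00–17:15.
Isla ∩ Oksana ∩ Wyatt: 09:00–10:30, 12:00–12:15, 17:00–17:15.
Isla ∩ Oksana ∩ Wyatt ∩ Ravi: 09:00–09:45, 10:15–10:30.
Windows ≥ 45 min: 09:00–09:45.
Earliest such window starts at 09:00.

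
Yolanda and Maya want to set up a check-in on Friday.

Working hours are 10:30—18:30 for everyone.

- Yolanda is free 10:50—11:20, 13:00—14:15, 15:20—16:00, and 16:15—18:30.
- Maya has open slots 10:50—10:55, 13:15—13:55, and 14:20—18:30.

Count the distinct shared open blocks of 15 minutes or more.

3

Yolanda ∩ Maya: 10:50–10:55, 13:15–13:55, 15:20–16:00, 16:15–18:30.
Windows ≥ 15 min: 13:15–13:55, 15:20–16:00, 16:15–18:30.
That's 3 windows.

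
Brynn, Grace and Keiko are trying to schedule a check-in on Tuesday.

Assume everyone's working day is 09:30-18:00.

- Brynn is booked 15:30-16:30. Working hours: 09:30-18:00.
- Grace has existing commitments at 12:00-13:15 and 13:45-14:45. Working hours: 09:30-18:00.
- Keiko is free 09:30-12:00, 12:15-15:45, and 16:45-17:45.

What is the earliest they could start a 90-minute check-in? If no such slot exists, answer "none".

09:30

Brynn free within 09:30–18:00: 09:30–15:30, 16:30–18:00.
Grace free within 09:30–18:00: 09:30–12:00, 13:15–13:45, 14:45–18:00.
Brynn ∩ Grace: 09:30–12:00, 13:15–13:45, 14:45–15:30, 16:30–18:00.
Brynn ∩ Grace ∩ Keiko: 09:30–12:00, 13:15–13:45, 14:45–15:30, 16:45–17:45.
Windows ≥ 90 min: 09:30–12:00.
Earliest such window starts at 09:30.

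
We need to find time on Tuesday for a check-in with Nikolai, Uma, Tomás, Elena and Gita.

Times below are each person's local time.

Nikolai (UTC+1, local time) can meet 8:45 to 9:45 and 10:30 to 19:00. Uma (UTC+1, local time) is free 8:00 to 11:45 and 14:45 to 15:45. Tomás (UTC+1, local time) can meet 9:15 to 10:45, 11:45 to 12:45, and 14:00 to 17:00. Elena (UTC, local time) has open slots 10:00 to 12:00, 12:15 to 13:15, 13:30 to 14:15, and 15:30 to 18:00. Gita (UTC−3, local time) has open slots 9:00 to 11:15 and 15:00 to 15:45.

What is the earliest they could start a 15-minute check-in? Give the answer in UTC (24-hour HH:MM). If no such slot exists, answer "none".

Nikolai → UTC: 07:45–08:45, 09:30–18:00.
Uma → UTC: 07:00–10:45, 13:45–14:45.
Tomás → UTC: 08:15–09:45, 10:45–11:45, 13:00–16:00.
Elena → UTC: 10:00–12:00, 12:15–13:15, 13:30–14:15, 15:30–18:00.
Gita → UTC: 12:00–14:15, 18:00–18:45.
Nikolai ∩ Uma: 07:45–08:45, 09:30–10:45, 13:45–14:45.
Nikolai ∩ Uma ∩ Tomás: 08:15–08:45, 09:30–09:45, 13:45–14:45.
Nikolai ∩ Uma ∩ Tomás ∩ Elena: 13:45–14:15.
Nikolai ∩ Uma ∩ Tomás ∩ Elena ∩ Gita: 13:45–14:15.
Windows ≥ 15 min: 13:45–14:15.
Earliest such window starts at 13:45.

13:45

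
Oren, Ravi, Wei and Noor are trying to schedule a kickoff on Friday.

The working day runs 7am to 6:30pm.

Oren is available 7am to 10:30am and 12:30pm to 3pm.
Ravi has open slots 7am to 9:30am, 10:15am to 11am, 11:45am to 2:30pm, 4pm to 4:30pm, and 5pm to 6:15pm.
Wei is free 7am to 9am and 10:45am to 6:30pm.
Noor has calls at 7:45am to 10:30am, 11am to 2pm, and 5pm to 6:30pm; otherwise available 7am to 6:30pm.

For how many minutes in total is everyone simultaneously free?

Noor free within 07:00–18:30: 07:00–07:45, 10:30–11:00, 14:00–17:00.
Oren ∩ Ravi: 07:00–09:30, 10:15–10:30, 12:30–14:30.
Oren ∩ Ravi ∩ Wei: 07:00–09:00, 12:30–14:30.
Oren ∩ Ravi ∩ Wei ∩ Noor: 07:00–07:45, 14:00–14:30.
Total common minutes: 45 + 30 = 75.

75 minutes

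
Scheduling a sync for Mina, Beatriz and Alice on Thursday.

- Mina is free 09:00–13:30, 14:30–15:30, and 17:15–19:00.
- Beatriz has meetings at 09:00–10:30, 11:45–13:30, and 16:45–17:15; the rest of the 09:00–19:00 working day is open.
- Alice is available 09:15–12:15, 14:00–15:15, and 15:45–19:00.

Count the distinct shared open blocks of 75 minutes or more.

Beatriz free within 09:00–19:00: 10:30–11:45, 13:30–16:45, 17:15–19:00.
Mina ∩ Beatriz: 10:30–11:45, 14:30–15:30, 17:15–19:00.
Mina ∩ Beatriz ∩ Alice: 10:30–11:45, 14:30–15:15, 17:15–19:00.
Windows ≥ 75 min: 10:30–11:45, 17:15–19:00.
That's 2 windows.

2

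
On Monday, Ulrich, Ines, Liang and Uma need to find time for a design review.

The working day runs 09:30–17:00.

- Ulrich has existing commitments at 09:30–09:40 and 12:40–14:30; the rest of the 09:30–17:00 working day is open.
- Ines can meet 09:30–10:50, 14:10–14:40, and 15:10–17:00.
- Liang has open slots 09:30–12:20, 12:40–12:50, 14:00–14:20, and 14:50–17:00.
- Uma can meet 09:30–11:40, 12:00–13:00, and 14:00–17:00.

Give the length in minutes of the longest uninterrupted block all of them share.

110 minutes

Ulrich free within 09:30–17:00: 09:40–12:40, 14:30–17:00.
Ulrich ∩ Ines: 09:40–10:50, 14:30–14:40, 15:10–17:00.
Ulrich ∩ Ines ∩ Liang: 09:40–10:50, 15:10–17:00.
Ulrich ∩ Ines ∩ Liang ∩ Uma: 09:40–10:50, 15:10–17:00.
Common window lengths: 70, 110 min; longest is 110.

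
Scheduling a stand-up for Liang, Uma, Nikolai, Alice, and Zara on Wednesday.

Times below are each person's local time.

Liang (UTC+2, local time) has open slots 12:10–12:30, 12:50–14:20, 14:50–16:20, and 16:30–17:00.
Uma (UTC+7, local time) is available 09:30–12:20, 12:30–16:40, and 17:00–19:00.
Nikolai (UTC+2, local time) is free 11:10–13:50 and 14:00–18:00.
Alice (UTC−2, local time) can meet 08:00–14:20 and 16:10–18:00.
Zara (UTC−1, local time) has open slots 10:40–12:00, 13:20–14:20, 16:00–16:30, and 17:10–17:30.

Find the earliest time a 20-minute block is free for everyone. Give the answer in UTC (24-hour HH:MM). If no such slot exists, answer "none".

Liang → UTC: 10:10–10:30, 10:50–12:20, 12:50–14:20, 14:30–15:00.
Uma → UTC: 02:30–05:20, 05:30–09:40, 10:00–12:00.
Nikolai → UTC: 09:10–11:50, 12:00–16:00.
Alice → UTC: 10:00–16:20, 18:10–20:00.
Zara → UTC: 11:40–13:00, 14:20–15:20, 17:00–17:30, 18:10–18:30.
Liang ∩ Uma: 10:10–10:30, 10:50–12:00.
Liang ∩ Uma ∩ Nikolai: 10:10–10:30, 10:50–11:50.
Liang ∩ Uma ∩ Nikolai ∩ Alice: 10:10–10:30, 10:50–11:50.
Liang ∩ Uma ∩ Nikolai ∩ Alice ∩ Zara: 11:40–11:50.
Windows ≥ 20 min: (none).

none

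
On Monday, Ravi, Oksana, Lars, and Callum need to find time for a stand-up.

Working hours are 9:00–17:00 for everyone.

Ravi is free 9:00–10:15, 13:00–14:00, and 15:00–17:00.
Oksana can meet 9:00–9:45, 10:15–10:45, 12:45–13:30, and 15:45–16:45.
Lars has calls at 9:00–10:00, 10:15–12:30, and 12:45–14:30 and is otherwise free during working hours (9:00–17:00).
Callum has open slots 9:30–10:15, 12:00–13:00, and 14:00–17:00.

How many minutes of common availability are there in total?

60 minutes

Lars free within 09:00–17:00: 10:00–10:15, 12:30–12:45, 14:30–17:00.
Ravi ∩ Oksana: 09:00–09:45, 13:00–13:30, 15:45–16:45.
Ravi ∩ Oksana ∩ Lars: 15:45–16:45.
Ravi ∩ Oksana ∩ Lars ∩ Callum: 15:45–16:45.
Total common minutes: 60.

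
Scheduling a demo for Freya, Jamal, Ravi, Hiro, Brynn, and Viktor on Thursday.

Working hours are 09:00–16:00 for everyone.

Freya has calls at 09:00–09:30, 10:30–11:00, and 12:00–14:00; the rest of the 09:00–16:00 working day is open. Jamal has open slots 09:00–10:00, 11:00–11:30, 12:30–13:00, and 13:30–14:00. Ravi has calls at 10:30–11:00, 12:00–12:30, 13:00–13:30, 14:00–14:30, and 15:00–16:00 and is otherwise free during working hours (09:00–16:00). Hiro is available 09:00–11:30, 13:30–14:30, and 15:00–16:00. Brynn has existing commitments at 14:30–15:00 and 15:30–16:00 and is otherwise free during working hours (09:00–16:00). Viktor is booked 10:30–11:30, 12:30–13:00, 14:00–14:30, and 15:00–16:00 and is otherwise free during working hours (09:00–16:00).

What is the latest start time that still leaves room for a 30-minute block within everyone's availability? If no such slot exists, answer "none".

09:30

Freya free within 09:00–16:00: 09:30–10:30, 11:00–12:00, 14:00–16:00.
Ravi free within 09:00–16:00: 09:00–10:30, 11:00–12:00, 12:30–13:00, 13:30–14:00, 14:30–15:00.
Brynn free within 09:00–16:00: 09:00–14:30, 15:00–15:30.
Viktor free within 09:00–16:00: 09:00–10:30, 11:30–12:30, 13:00–14:00, 14:30–15:00.
Freya ∩ Jamal: 09:30–10:00, 11:00–11:30.
Freya ∩ Jamal ∩ Ravi: 09:30–10:00, 11:00–11:30.
Freya ∩ Jamal ∩ Ravi ∩ Hiro: 09:30–10:00, 11:00–11:30.
Freya ∩ Jamal ∩ Ravi ∩ Hiro ∩ Brynn: 09:30–10:00, 11:00–11:30.
Freya ∩ Jamal ∩ Ravi ∩ Hiro ∩ Brynn ∩ Viktor: 09:30–10:00.
Windows ≥ 30 min: 09:30–10:00.
Latest start in the last window 09:30–10:00 is 10:00 − 30 min = 09:30.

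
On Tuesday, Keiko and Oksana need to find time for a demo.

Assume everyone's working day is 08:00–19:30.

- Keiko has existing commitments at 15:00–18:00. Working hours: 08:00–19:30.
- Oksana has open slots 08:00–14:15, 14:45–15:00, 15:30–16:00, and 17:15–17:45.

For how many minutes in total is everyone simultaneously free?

Keiko free within 08:00–19:30: 08:00–15:00, 18:00–19:30.
Keiko ∩ Oksana: 08:00–14:15, 14:45–15:00.
Total common minutes: 375 + 15 = 390.

390 minutes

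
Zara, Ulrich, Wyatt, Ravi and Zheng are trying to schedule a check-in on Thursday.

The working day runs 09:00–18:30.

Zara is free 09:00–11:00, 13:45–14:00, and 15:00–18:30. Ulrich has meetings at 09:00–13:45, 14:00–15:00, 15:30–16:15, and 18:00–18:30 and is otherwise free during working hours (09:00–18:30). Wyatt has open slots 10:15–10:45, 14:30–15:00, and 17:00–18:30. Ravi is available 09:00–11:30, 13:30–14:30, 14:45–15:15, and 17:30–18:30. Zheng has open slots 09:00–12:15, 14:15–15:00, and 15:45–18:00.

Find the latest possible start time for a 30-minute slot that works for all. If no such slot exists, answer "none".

17:30

Ulrich free within 09:00–18:30: 13:45–14:00, 15:00–15:30, 16:15–18:00.
Zara ∩ Ulrich: 13:45–14:00, 15:00–15:30, 16:15–18:00.
Zara ∩ Ulrich ∩ Wyatt: 17:00–18:00.
Zara ∩ Ulrich ∩ Wyatt ∩ Ravi: 17:30–18:00.
Zara ∩ Ulrich ∩ Wyatt ∩ Ravi ∩ Zheng: 17:30–18:00.
Windows ≥ 30 min: 17:30–18:00.
Latest start in the last window 17:30–18:00 is 18:00 − 30 min = 17:30.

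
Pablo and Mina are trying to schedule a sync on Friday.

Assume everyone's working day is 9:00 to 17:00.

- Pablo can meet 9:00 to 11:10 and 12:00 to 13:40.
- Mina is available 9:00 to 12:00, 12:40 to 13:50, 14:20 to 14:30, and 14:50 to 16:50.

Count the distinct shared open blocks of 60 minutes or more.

Pablo ∩ Mina: 09:00–11:10, 12:40–13:40.
Windows ≥ 60 min: 09:00–11:10, 12:40–13:40.
That's 2 windows.

2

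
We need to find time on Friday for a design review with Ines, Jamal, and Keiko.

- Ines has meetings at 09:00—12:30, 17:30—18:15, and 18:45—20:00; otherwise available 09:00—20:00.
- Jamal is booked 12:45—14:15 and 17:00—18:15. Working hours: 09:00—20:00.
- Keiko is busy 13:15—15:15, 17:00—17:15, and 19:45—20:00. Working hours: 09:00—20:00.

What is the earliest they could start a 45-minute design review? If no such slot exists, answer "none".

15:15

Ines free within 09:00–20:00: 12:30–17:30, 18:15–18:45.
Jamal free within 09:00–20:00: 09:00–12:45, 14:15–17:00, 18:15–20:00.
Keiko free within 09:00–20:00: 09:00–13:15, 15:15–17:00, 17:15–19:45.
Ines ∩ Jamal: 12:30–12:45, 14:15–17:00, 18:15–18:45.
Ines ∩ Jamal ∩ Keiko: 12:30–12:45, 15:15–17:00, 18:15–18:45.
Windows ≥ 45 min: 15:15–17:00.
Earliest such window starts at 15:15.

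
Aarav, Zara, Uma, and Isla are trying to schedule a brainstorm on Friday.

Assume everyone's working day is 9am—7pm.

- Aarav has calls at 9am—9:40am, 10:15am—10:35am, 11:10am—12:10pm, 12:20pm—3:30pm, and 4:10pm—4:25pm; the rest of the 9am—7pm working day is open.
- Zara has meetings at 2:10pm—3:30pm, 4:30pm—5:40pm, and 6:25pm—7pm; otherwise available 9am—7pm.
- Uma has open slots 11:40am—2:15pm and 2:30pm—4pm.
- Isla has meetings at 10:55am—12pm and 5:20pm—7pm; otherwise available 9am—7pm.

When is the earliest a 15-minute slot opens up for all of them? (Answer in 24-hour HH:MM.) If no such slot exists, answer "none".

Aarav free within 09:00–19:00: 09:40–10:15, 10:35–11:10, 12:10–12:20, 15:30–16:10, 16:25–19:00.
Zara free within 09:00–19:00: 09:00–14:10, 15:30–16:30, 17:40–18:25.
Isla free within 09:00–19:00: 09:00–10:55, 12:00–17:20.
Aarav ∩ Zara: 09:40–10:15, 10:35–11:10, 12:10–12:20, 15:30–16:10, 16:25–16:30, 17:40–18:25.
Aarav ∩ Zara ∩ Uma: 12:10–12:20, 15:30–16:00.
Aarav ∩ Zara ∩ Uma ∩ Isla: 12:10–12:20, 15:30–16:00.
Windows ≥ 15 min: 15:30–16:00.
Earliest such window starts at 15:30.

15:30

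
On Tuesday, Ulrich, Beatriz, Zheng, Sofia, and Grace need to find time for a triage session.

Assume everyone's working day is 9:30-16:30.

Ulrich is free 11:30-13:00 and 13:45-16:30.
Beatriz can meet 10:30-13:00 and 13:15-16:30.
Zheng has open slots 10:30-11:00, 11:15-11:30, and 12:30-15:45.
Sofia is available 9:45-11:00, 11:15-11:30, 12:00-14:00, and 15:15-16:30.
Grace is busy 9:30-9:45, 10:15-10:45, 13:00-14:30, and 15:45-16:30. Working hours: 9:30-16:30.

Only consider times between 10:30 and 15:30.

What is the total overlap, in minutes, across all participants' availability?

45 minutes

Grace free within 09:30–16:30: 09:45–10:15, 10:45–13:00, 14:30–15:45.
Ulrich ∩ Beatriz: 11:30–13:00, 13:45–16:30.
Ulrich ∩ Beatriz ∩ Zheng: 12:30–13:00, 13:45–15:45.
Ulrich ∩ Beatriz ∩ Zheng ∩ Sofia: 12:30–13:00, 13:45–14:00, 15:15–15:45.
Ulrich ∩ Beatriz ∩ Zheng ∩ Sofia ∩ Grace: 12:30–13:00, 15:15–15:45.
Restricted to 10:30–15:30: 12:30–13:00, 15:15–15:30.
Total common minutes: 30 + 15 = 45.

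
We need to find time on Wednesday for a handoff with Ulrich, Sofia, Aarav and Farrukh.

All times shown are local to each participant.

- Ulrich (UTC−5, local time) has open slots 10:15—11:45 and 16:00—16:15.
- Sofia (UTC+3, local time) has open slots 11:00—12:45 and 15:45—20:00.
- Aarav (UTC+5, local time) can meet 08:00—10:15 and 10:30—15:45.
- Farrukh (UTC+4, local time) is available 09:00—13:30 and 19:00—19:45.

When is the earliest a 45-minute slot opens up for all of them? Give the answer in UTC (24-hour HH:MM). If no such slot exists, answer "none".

Ulrich → UTC: 15:15–16:45, 21:00–21:15.
Sofia → UTC: 08:00–09:45, 12:45–17:00.
Aarav → UTC: 03:00–05:15, 05:30–10:45.
Farrukh → UTC: 05:00–09:30, 15:00–15:45.
Ulrich ∩ Sofia: 15:15–16:45.
Ulrich ∩ Sofia ∩ Aarav: (none).
Ulrich ∩ Sofia ∩ Aarav ∩ Farrukh: (none).
Windows ≥ 45 min: (none).

none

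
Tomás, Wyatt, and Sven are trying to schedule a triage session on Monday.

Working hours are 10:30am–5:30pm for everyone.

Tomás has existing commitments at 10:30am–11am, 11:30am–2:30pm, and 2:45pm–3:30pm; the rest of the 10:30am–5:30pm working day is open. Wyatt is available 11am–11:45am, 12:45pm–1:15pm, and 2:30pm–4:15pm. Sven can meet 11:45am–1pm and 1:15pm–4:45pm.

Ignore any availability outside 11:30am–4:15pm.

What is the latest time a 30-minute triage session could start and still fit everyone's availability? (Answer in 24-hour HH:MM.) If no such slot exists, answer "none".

Tomás free within 10:30–17:30: 11:00–11:30, 14:30–14:45, 15:30–17:30.
Tomás ∩ Wyatt: 11:00–11:30, 14:30–14:45, 15:30–16:15.
Tomás ∩ Wyatt ∩ Sven: 14:30–14:45, 15:30–16:15.
Restricted to 11:30–16:15: 14:30–14:45, 15:30–16:15.
Windows ≥ 30 min: 15:30–16:15.
Latest start in the last window 15:30–16:15 is 16:15 − 30 min = 15:45.

15:45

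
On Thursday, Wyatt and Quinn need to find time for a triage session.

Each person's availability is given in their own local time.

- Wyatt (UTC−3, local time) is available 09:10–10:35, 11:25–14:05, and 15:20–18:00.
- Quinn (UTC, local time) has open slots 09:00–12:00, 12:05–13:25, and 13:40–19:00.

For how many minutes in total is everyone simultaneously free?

275 minutes

Wyatt → UTC: 12:10–13:35, 14:25–17:05, 18:20–21:00.
Quinn → UTC: 09:00–12:00, 12:05–13:25, 13:40–19:00.
Wyatt ∩ Quinn: 12:10–13:25, 14:25–17:05, 18:20–19:00.
Total common minutes: 75 + 160 + 40 = 275.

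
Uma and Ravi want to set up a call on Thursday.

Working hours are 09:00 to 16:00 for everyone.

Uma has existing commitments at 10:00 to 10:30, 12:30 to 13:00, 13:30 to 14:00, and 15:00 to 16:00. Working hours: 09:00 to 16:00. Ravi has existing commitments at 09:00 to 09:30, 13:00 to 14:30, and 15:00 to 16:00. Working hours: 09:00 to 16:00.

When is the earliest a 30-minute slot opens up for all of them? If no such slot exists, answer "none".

09:30

Uma free within 09:00–16:00: 09:00–10:00, 10:30–12:30, 13:00–13:30, 14:00–15:00.
Ravi free within 09:00–16:00: 09:30–13:00, 14:30–15:00.
Uma ∩ Ravi: 09:30–10:00, 10:30–12:30, 14:30–15:00.
Windows ≥ 30 min: 09:30–10:00, 10:30–12:30, 14:30–15:00.
Earliest such window starts at 09:30.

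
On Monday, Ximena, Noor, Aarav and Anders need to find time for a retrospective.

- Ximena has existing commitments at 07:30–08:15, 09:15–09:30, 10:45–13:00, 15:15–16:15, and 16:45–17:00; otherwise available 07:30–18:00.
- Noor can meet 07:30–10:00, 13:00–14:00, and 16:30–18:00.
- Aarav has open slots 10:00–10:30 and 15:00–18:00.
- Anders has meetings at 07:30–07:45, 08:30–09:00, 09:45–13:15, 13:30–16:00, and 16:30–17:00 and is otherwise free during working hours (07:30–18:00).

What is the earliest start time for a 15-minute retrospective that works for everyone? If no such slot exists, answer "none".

17:00

Ximena free within 07:30–18:00: 08:15–09:15, 09:30–10:45, 13:00–15:15, 16:15–16:45, 17:00–18:00.
Anders free within 07:30–18:00: 07:45–08:30, 09:00–09:45, 13:15–13:30, 16:00–16:30, 17:00–18:00.
Ximena ∩ Noor: 08:15–09:15, 09:30–10:00, 13:00–14:00, 16:30–16:45, 17:00–18:00.
Ximena ∩ Noor ∩ Aarav: 16:30–16:45, 17:00–18:00.
Ximena ∩ Noor ∩ Aarav ∩ Anders: 17:00–18:00.
Windows ≥ 15 min: 17:00–18:00.
Earliest such window starts at 17:00.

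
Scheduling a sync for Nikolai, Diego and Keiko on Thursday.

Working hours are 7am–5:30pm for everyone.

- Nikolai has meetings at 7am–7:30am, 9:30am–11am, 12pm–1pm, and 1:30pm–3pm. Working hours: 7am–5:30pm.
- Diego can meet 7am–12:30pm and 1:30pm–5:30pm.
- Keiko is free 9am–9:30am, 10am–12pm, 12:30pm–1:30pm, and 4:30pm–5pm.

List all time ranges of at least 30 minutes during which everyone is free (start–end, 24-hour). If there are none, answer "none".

09:00–09:30, 11:00–12:00, 16:30–17:00

Nikolai free within 07:00–17:30: 07:30–09:30, 11:00–12:00, 13:00–13:30, 15:00–17:30.
Nikolai ∩ Diego: 07:30–09:30, 11:00–12:00, 15:00–17:30.
Nikolai ∩ Diego ∩ Keiko: 09:00–09:30, 11:00–12:00, 16:30–17:00.
Windows ≥ 30 min: 09:00–09:30, 11:00–12:00, 16:30–17:00.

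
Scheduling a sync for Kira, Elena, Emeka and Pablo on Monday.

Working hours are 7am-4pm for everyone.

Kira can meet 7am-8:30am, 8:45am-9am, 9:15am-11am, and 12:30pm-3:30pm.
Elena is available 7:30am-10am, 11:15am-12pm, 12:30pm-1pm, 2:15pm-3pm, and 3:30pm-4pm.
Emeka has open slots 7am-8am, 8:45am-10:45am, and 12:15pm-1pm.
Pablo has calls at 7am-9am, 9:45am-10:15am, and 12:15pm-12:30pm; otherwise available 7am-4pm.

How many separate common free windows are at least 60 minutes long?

0

Pablo free within 07:00–16:00: 09:00–09:45, 10:15–12:15, 12:30–16:00.
Kira ∩ Elena: 07:30–08:30, 08:45–09:00, 09:15–10:00, 12:30–13:00, 14:15–15:00.
Kira ∩ Elena ∩ Emeka: 07:30–08:00, 08:45–09:00, 09:15–10:00, 12:30–13:00.
Kira ∩ Elena ∩ Emeka ∩ Pablo: 09:15–09:45, 12:30–13:00.
Windows ≥ 60 min: (none).
That's 0 windows.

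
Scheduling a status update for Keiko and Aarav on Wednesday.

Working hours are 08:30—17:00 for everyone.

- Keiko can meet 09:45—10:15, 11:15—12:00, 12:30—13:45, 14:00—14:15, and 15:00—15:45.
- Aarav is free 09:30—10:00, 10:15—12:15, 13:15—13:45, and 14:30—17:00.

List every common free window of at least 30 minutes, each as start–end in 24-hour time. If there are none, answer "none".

11:15–12:00, 13:15–13:45, 15:00–15:45

Keiko ∩ Aarav: 09:45–10:00, 11:15–12:00, 13:15–13:45, 15:00–15:45.
Windows ≥ 30 min: 11:15–12:00, 13:15–13:45, 15:00–15:45.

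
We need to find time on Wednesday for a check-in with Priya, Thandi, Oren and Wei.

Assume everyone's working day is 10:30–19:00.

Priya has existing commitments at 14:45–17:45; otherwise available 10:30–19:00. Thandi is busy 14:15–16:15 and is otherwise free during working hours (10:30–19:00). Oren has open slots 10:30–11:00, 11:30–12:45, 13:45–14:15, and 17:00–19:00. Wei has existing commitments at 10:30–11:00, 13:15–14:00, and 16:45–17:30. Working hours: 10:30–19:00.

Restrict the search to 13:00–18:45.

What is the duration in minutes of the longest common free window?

60 minutes

Priya free within 10:30–19:00: 10:30–14:45, 17:45–19:00.
Thandi free within 10:30–19:00: 10:30–14:15, 16:15–19:00.
Wei free within 10:30–19:00: 11:00–13:15, 14:00–16:45, 17:30–19:00.
Priya ∩ Thandi: 10:30–14:15, 17:45–19:00.
Priya ∩ Thandi ∩ Oren: 10:30–11:00, 11:30–12:45, 13:45–14:15, 17:45–19:00.
Priya ∩ Thandi ∩ Oren ∩ Wei: 11:30–12:45, 14:00–14:15, 17:45–19:00.
Restricted to 13:00–18:45: 14:00–14:15, 17:45–18:45.
Common window lengths: 15, 60 min; longest is 60.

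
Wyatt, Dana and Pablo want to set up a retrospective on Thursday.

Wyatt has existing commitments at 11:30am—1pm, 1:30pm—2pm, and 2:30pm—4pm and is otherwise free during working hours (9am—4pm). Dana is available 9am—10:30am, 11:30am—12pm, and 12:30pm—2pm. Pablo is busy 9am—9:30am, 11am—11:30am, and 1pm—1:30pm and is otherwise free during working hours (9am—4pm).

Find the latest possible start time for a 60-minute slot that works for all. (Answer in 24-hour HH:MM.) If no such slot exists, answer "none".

Wyatt free within 09:00–16:00: 09:00–11:30, 13:00–13:30, 14:00–14:30.
Pablo free within 09:00–16:00: 09:30–11:00, 11:30–13:00, 13:30–16:00.
Wyatt ∩ Dana: 09:00–10:30, 13:00–13:30.
Wyatt ∩ Dana ∩ Pablo: 09:30–10:30.
Windows ≥ 60 min: 09:30–10:30.
Latest start in the last window 09:30–10:30 is 10:30 − 60 min = 09:30.

09:30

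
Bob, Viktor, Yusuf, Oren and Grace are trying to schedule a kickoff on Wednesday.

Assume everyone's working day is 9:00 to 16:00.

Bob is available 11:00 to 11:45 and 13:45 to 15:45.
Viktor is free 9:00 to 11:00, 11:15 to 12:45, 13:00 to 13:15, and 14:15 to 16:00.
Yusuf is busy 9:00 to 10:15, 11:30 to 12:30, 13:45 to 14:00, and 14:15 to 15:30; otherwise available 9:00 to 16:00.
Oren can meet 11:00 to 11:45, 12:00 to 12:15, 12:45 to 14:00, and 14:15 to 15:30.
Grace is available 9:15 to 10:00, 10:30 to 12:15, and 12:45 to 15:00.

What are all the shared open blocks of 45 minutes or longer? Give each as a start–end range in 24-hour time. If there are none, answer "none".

none

Yusuf free within 09:00–16:00: 10:15–11:30, 12:30–13:45, 14:00–14:15, 15:30–16:00.
Bob ∩ Viktor: 11:15–11:45, 14:15–15:45.
Bob ∩ Viktor ∩ Yusuf: 11:15–11:30, 15:30–15:45.
Bob ∩ Viktor ∩ Yusuf ∩ Oren: 11:15–11:30.
Bob ∩ Viktor ∩ Yusuf ∩ Oren ∩ Grace: 11:15–11:30.
Windows ≥ 45 min: (none).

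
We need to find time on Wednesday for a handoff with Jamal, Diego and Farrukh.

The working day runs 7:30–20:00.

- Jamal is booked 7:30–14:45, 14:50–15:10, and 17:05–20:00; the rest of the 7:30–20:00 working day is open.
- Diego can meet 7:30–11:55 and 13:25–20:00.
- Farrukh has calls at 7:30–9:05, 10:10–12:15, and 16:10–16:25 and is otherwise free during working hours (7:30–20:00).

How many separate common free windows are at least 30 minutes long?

2

Jamal free within 07:30–20:00: 14:45–14:50, 15:10–17:05.
Farrukh free within 07:30–20:00: 09:05–10:10, 12:15–16:10, 16:25–20:00.
Jamal ∩ Diego: 14:45–14:50, 15:10–17:05.
Jamal ∩ Diego ∩ Farrukh: 14:45–14:50, 15:10–16:10, 16:25–17:05.
Windows ≥ 30 min: 15:10–16:10, 16:25–17:05.
That's 2 windows.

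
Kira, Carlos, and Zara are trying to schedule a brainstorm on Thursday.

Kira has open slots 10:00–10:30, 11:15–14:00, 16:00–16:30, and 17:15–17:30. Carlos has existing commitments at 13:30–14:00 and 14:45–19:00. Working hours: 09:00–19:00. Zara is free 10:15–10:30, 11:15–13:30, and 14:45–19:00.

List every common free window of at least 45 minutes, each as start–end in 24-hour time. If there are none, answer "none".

11:15–13:30

Carlos free within 09:00–19:00: 09:00–13:30, 14:00–14:45.
Kira ∩ Carlos: 10:00–10:30, 11:15–13:30.
Kira ∩ Carlos ∩ Zara: 10:15–10:30, 11:15–13:30.
Windows ≥ 45 min: 11:15–13:30.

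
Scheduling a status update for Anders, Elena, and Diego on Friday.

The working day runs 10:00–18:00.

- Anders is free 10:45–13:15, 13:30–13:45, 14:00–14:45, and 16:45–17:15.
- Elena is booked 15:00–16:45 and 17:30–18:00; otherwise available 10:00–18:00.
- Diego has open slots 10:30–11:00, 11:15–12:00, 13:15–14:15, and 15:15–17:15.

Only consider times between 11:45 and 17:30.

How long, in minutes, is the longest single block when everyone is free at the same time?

30 minutes

Elena free within 10:00–18:00: 10:00–15:00, 16:45–17:30.
Anders ∩ Elena: 10:45–13:15, 13:30–13:45, 14:00–14:45, 16:45–17:15.
Anders ∩ Elena ∩ Diego: 10:45–11:00, 11:15–12:00, 13:30–13:45, 14:00–14:15, 16:45–17:15.
Restricted to 11:45–17:30: 11:45–12:00, 13:30–13:45, 14:00–14:15, 16:45–17:15.
Common window lengths: 15, 15, 15, 30 min; longest is 30.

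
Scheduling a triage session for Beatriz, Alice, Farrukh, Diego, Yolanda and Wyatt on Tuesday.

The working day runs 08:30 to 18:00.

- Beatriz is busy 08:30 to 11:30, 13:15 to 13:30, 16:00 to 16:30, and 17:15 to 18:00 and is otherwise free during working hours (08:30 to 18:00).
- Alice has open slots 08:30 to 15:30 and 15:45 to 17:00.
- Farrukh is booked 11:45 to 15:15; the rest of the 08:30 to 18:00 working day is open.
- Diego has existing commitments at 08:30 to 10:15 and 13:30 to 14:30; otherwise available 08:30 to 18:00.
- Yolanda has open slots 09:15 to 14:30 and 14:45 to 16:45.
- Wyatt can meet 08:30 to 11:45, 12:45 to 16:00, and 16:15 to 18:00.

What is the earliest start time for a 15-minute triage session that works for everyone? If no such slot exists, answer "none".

Beatriz free within 08:30–18:00: 11:30–13:15, 13:30–16:00, 16:30–17:15.
Farrukh free within 08:30–18:00: 08:30–11:45, 15:15–18:00.
Diego free within 08:30–18:00: 10:15–13:30, 14:30–18:00.
Beatriz ∩ Alice: 11:30–13:15, 13:30–15:30, 15:45–16:00, 16:30–17:00.
Beatriz ∩ Alice ∩ Farrukh: 11:30–11:45, 15:15–15:30, 15:45–16:00, 16:30–17:00.
Beatriz ∩ Alice ∩ Farrukh ∩ Diego: 11:30–11:45, 15:15–15:30, 15:45–16:00, 16:30–17:00.
Beatriz ∩ Alice ∩ Farrukh ∩ Diego ∩ Yolanda: 11:30–11:45, 15:15–15:30, 15:45–16:00, 16:30–16:45.
Beatriz ∩ Alice ∩ Farrukh ∩ Diego ∩ Yolanda ∩ Wyatt: 11:30–11:45, 15:15–15:30, 15:45–16:00, 16:30–16:45.
Windows ≥ 15 min: 11:30–11:45, 15:15–15:30, 15:45–16:00, 16:30–16:45.
Earliest such window starts at 11:30.

11:30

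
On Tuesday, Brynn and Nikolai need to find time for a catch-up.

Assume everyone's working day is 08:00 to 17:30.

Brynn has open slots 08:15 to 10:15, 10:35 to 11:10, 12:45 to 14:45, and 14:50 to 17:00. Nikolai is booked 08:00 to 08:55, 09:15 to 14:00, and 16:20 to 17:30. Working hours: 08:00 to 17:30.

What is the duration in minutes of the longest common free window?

90 minutes

Nikolai free within 08:00–17:30: 08:55–09:15, 14:00–16:20.
Brynn ∩ Nikolai: 08:55–09:15, 14:00–14:45, 14:50–16:20.
Common window lengths: 20, 45, 90 min; longest is 90.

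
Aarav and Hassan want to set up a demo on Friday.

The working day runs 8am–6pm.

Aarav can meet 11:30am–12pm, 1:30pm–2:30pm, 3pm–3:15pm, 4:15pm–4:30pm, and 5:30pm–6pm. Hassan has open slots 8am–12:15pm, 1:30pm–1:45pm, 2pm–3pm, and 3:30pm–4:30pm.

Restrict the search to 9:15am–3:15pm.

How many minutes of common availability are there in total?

Aarav ∩ Hassan: 11:30–12:00, 13:30–13:45, 14:00–14:30, 16:15–16:30.
Restricted to 09:15–15:15: 11:30–12:00, 13:30–13:45, 14:00–14:30.
Total common minutes: 30 + 15 + 30 = 75.

75 minutes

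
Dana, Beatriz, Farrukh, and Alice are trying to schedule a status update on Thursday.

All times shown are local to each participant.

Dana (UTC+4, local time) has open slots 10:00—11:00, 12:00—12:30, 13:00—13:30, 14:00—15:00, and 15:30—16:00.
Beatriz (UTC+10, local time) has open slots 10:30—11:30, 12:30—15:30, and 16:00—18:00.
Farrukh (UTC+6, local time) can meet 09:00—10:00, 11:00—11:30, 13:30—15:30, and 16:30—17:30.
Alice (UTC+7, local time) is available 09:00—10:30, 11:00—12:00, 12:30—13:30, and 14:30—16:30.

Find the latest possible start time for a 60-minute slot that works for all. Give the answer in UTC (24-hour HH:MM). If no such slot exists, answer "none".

none

Dana → UTC: 06:00–07:00, 08:00–08:30, 09:00–09:30, 10:00–11:00, 11:30–12:00.
Beatriz → UTC: 00:30–01:30, 02:30–05:30, 06:00–08:00.
Farrukh → UTC: 03:00–04:00, 05:00–05:30, 07:30–09:30, 10:30–11:30.
Alice → UTC: 02:00–03:30, 04:00–05:00, 05:30–06:30, 07:30–09:30.
Dana ∩ Beatriz: 06:00–07:00.
Dana ∩ Beatriz ∩ Farrukh: (none).
Dana ∩ Beatriz ∩ Farrukh ∩ Alice: (none).
Windows ≥ 60 min: (none).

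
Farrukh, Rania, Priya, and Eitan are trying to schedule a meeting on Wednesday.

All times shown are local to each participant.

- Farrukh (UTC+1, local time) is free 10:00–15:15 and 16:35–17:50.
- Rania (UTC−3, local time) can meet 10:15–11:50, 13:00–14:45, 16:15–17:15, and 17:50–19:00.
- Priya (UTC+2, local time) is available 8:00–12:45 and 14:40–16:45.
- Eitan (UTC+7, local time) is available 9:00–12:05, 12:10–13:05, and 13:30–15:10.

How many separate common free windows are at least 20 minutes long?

0

Farrukh → UTC: 09:00–14:15, 15:35–16:50.
Rania → UTC: 13:15–14:50, 16:00–17:45, 19:15–20:15, 20:50–22:00.
Priya → UTC: 06:00–10:45, 12:40–14:45.
Eitan → UTC: 02:00–05:05, 05:10–06:05, 06:30–08:10.
Farrukh ∩ Rania: 13:15–14:15, 16:00–16:50.
Farrukh ∩ Rania ∩ Priya: 13:15–14:15.
Farrukh ∩ Rania ∩ Priya ∩ Eitan: (none).
Windows ≥ 20 min: (none).
That's 0 windows.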